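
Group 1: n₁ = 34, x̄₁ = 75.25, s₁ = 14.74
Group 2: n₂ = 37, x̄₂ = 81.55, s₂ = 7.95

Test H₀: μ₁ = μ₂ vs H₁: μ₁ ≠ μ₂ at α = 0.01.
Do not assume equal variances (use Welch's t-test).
Welch's two-sample t-test:
H₀: μ₁ = μ₂
H₁: μ₁ ≠ μ₂
s₁²/n₁ = 14.74²/34 = 6.3902,  s₂²/n₂ = 7.95²/37 = 1.7082
SE = √(s₁²/n₁ + s₂²/n₂) = √(6.3902 + 1.7082) = 2.8458
df (Welch-Satterthwaite) = (s₁²/n₁ + s₂²/n₂)² / [(s₁²/n₁)²/(n₁-1) + (s₂²/n₂)²/(n₂-1)] ≈ 49.74
t = (x̄₁ - x̄₂) / SE = (75.25 - 81.55) / 2.8458 = -6.30 / 2.8458 = -2.214
p-value = 0.0315

Since p-value > α = 0.01, we fail to reject H₀.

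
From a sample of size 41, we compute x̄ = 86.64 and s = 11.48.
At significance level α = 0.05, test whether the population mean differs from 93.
One-sample t-test:
H₀: μ = 93
H₁: μ ≠ 93
df = n - 1 = 40
t = (x̄ - μ₀) / (s/√n) = (86.64 - 93) / (11.48/√41) = -3.547
p-value = 0.0010

Since p-value < α = 0.05, we reject H₀.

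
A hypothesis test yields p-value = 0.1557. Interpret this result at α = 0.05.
Since p = 0.1557 > α = 0.05, fail to reject H₀.
There is insufficient evidence to reject the null hypothesis; the result is not statistically significant at the 0.05 level.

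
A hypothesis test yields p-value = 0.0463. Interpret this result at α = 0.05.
Since p = 0.0463 < α = 0.05, reject H₀.
There is sufficient evidence to reject the null hypothesis; the result is statistically significant at the 0.05 level.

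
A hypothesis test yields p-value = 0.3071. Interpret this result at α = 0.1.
Since p = 0.3071 > α = 0.1, fail to reject H₀.
There is insufficient evidence to reject the null hypothesis; the result is not statistically significant at the 0.1 level.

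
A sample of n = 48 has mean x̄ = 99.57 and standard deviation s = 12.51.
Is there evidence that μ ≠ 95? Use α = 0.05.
One-sample t-test:
H₀: μ = 95
H₁: μ ≠ 95
df = n - 1 = 47
t = (x̄ - μ₀) / (s/√n) = (99.57 - 95) / (12.51/√48) = 2.531
p-value = 0.0148

Since p-value < α = 0.05, we reject H₀.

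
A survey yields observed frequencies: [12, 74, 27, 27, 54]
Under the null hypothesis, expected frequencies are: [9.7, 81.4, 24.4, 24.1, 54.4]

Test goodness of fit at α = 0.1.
Chi-square goodness of fit test:
H₀: observed counts match expected distribution
H₁: observed counts differ from expected distribution
df = k - 1 = 4
χ² = Σ(O - E)²/E
   = (12 - 9.7)²/9.7 + (74 - 81.4)²/81.4 + (27 - 24.4)²/24.4 + (27 - 24.1)²/24.1 + (54 - 54.4)²/54.4
   = 0.545 + 0.673 + 0.277 + 0.349 + 0.003
   = 1.85
p-value = 0.7639

Since p-value > α = 0.1, we fail to reject H₀.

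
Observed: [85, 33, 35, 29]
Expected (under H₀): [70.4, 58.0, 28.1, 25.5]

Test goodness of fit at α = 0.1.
Chi-square goodness of fit test:
H₀: observed counts match expected distribution
H₁: observed counts differ from expected distribution
df = k - 1 = 3
χ² = Σ(O - E)²/E
   = (85 - 70.4)²/70.4 + (33 - 58.0)²/58.0 + (35 - 28.1)²/28.1 + (29 - 25.5)²/25.5
   = 3.028 + 10.776 + 1.694 + 0.480
   = 15.98
p-value = 0.0011

Since p-value < α = 0.1, we reject H₀.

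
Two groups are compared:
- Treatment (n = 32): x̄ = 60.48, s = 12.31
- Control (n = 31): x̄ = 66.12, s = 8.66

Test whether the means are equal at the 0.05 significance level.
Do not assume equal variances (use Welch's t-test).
Welch's two-sample t-test:
H₀: μ₁ = μ₂
H₁: μ₁ ≠ μ₂
s₁²/n₁ = 12.31²/32 = 4.7355,  s₂²/n₂ = 8.66²/31 = 2.4192
SE = √(s₁²/n₁ + s₂²/n₂) = √(4.7355 + 2.4192) = 2.6748
df (Welch-Satterthwaite) = (s₁²/n₁ + s₂²/n₂)² / [(s₁²/n₁)²/(n₁-1) + (s₂²/n₂)²/(n₂-1)] ≈ 55.73
t = (x̄₁ - x̄₂) / SE = (60.48 - 66.12) / 2.6748 = -5.64 / 2.6748 = -2.109
p-value = 0.0395

Since p-value < α = 0.05, we reject H₀.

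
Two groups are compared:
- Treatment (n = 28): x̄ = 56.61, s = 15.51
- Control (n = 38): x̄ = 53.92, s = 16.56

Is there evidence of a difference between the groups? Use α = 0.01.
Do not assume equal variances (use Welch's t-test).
Welch's two-sample t-test:
H₀: μ₁ = μ₂
H₁: μ₁ ≠ μ₂
s₁²/n₁ = 15.51²/28 = 8.5914,  s₂²/n₂ = 16.56²/38 = 7.2167
SE = √(s₁²/n₁ + s₂²/n₂) = √(8.5914 + 7.2167) = 3.9759
df (Welch-Satterthwaite) = (s₁²/n₁ + s₂²/n₂)² / [(s₁²/n₁)²/(n₁-1) + (s₂²/n₂)²/(n₂-1)] ≈ 60.34
t = (x̄₁ - x̄₂) / SE = (56.61 - 53.92) / 3.9759 = 2.69 / 3.9759 = 0.677
p-value = 0.5013

Since p-value > α = 0.01, we fail to reject H₀.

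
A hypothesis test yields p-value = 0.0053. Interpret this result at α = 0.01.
Since p = 0.0053 < α = 0.01, reject H₀.
There is sufficient evidence to reject the null hypothesis; the result is statistically significant at the 0.01 level.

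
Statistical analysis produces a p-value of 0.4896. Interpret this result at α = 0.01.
Since p = 0.4896 > α = 0.01, fail to reject H₀.
There is insufficient evidence to reject the null hypothesis; the result is not statistically significant at the 0.01 level.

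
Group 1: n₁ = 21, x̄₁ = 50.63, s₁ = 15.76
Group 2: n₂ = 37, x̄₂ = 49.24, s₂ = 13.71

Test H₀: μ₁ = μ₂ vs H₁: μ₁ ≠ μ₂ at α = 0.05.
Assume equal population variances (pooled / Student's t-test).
Student's two-sample t-test (equal variances):
H₀: μ₁ = μ₂
H₁: μ₁ ≠ μ₂
df = n₁ + n₂ - 2 = 56
Pooled variance s_p² = [(n₁-1)s₁² + (n₂-1)s₂²] / (n₁ + n₂ - 2) = [(20)(15.76²) + (36)(13.71²)] / 56 = 209.5404
SE = √(s_p²(1/n₁ + 1/n₂)) = √(209.5404 × (1/21 + 1/37)) = 3.9549
t = (x̄₁ - x̄₂) / SE = (50.63 - 49.24) / 3.9549 = 1.39 / 3.9549 = 0.351
p-value = 0.7266

Since p-value > α = 0.05, we fail to reject H₀.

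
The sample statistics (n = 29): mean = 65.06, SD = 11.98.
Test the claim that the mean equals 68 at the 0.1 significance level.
One-sample t-test:
H₀: μ = 68
H₁: μ ≠ 68
df = n - 1 = 28
t = (x̄ - μ₀) / (s/√n) = (65.06 - 68) / (11.98/√29) = -1.322
p-value = 0.1970

Since p-value > α = 0.1, we fail to reject H₀.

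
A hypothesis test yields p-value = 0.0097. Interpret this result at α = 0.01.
Since p = 0.0097 < α = 0.01, reject H₀.
There is sufficient evidence to reject the null hypothesis; the result is statistically significant at the 0.01 level.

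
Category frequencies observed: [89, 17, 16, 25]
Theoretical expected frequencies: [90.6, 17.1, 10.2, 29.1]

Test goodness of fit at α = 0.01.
Chi-square goodness of fit test:
H₀: observed counts match expected distribution
H₁: observed counts differ from expected distribution
df = k - 1 = 3
χ² = Σ(O - E)²/E
   = (89 - 90.6)²/90.6 + (17 - 17.1)²/17.1 + (16 - 10.2)²/10.2 + (25 - 29.1)²/29.1
   = 0.028 + 0.001 + 3.298 + 0.578
   = 3.90
p-value = 0.2720

Since p-value > α = 0.01, we fail to reject H₀.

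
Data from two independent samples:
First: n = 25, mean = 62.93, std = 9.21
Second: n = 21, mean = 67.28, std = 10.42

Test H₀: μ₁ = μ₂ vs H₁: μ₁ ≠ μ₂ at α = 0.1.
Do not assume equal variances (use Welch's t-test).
Welch's two-sample t-test:
H₀: μ₁ = μ₂
H₁: μ₁ ≠ μ₂
s₁²/n₁ = 9.21²/25 = 3.3930,  s₂²/n₂ = 10.42²/21 = 5.1703
SE = √(s₁²/n₁ + s₂²/n₂) = √(3.3930 + 5.1703) = 2.9263
df (Welch-Satterthwaite) = (s₁²/n₁ + s₂²/n₂)² / [(s₁²/n₁)²/(n₁-1) + (s₂²/n₂)²/(n₂-1)] ≈ 40.37
t = (x̄₁ - x̄₂) / SE = (62.93 - 67.28) / 2.9263 = -4.35 / 2.9263 = -1.487
p-value = 0.1449

Since p-value > α = 0.1, we fail to reject H₀.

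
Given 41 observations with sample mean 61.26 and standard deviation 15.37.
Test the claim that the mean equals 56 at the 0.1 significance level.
One-sample t-test:
H₀: μ = 56
H₁: μ ≠ 56
df = n - 1 = 40
t = (x̄ - μ₀) / (s/√n) = (61.26 - 56) / (15.37/√41) = 2.191
p-value = 0.0343

Since p-value < α = 0.1, we reject H₀.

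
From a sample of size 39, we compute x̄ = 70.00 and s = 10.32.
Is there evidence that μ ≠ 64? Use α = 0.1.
One-sample t-test:
H₀: μ = 64
H₁: μ ≠ 64
df = n - 1 = 38
t = (x̄ - μ₀) / (s/√n) = (70.00 - 64) / (10.32/√39) = 3.631
p-value = 0.0008

Since p-value < α = 0.1, we reject H₀.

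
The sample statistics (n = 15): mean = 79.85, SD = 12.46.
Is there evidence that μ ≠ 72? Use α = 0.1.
One-sample t-test:
H₀: μ = 72
H₁: μ ≠ 72
df = n - 1 = 14
t = (x̄ - μ₀) / (s/√n) = (79.85 - 72) / (12.46/√15) = 2.440
p-value = 0.0286

Since p-value < α = 0.1, we reject H₀.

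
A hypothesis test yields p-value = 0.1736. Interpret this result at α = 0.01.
Since p = 0.1736 > α = 0.01, fail to reject H₀.
There is insufficient evidence to reject the null hypothesis; the result is not statistically significant at the 0.01 level.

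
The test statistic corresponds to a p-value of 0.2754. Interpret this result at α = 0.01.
Since p = 0.2754 > α = 0.01, fail to reject H₀.
There is insufficient evidence to reject the null hypothesis; the result is not statistically significant at the 0.01 level.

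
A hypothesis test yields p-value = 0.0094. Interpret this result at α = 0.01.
Since p = 0.0094 < α = 0.01, reject H₀.
There is sufficient evidence to reject the null hypothesis; the result is statistically significant at the 0.01 level.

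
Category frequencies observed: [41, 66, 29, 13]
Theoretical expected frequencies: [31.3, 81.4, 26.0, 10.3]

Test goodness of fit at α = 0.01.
Chi-square goodness of fit test:
H₀: observed counts match expected distribution
H₁: observed counts differ from expected distribution
df = k - 1 = 3
χ² = Σ(O - E)²/E
   = (41 - 31.3)²/31.3 + (66 - 81.4)²/81.4 + (29 - 26.0)²/26.0 + (13 - 10.3)²/10.3
   = 3.006 + 2.914 + 0.346 + 0.708
   = 6.97
p-value = 0.0727

Since p-value > α = 0.01, we fail to reject H₀.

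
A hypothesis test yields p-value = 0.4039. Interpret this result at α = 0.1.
Since p = 0.4039 > α = 0.1, fail to reject H₀.
There is insufficient evidence to reject the null hypothesis; the result is not statistically significant at the 0.1 level.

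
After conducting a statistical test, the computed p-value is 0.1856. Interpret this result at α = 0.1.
Since p = 0.1856 > α = 0.1, fail to reject H₀.
There is insufficient evidence to reject the null hypothesis; the result is not statistically significant at the 0.1 level.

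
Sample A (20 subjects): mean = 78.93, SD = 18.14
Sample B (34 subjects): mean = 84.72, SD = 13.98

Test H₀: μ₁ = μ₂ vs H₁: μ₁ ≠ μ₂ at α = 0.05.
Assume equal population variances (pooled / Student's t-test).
Student's two-sample t-test (equal variances):
H₀: μ₁ = μ₂
H₁: μ₁ ≠ μ₂
df = n₁ + n₂ - 2 = 52
Pooled variance s_p² = [(n₁-1)s₁² + (n₂-1)s₂²] / (n₁ + n₂ - 2) = [(19)(18.14²) + (33)(13.98²)] / 52 = 244.2628
SE = √(s_p²(1/n₁ + 1/n₂)) = √(244.2628 × (1/20 + 1/34)) = 4.4042
t = (x̄₁ - x̄₂) / SE = (78.93 - 84.72) / 4.4042 = -5.79 / 4.4042 = -1.315
p-value = 0.1944

Since p-value > α = 0.05, we fail to reject H₀.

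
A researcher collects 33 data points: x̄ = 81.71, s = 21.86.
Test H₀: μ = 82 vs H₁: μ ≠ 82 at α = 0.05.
One-sample t-test:
H₀: μ = 82
H₁: μ ≠ 82
df = n - 1 = 32
t = (x̄ - μ₀) / (s/√n) = (81.71 - 82) / (21.86/√33) = -0.076
p-value = 0.9397

Since p-value > α = 0.05, we fail to reject H₀.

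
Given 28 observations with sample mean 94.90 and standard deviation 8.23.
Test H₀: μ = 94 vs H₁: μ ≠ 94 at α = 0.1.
One-sample t-test:
H₀: μ = 94
H₁: μ ≠ 94
df = n - 1 = 27
t = (x̄ - μ₀) / (s/√n) = (94.90 - 94) / (8.23/√28) = 0.579
p-value = 0.5676

Since p-value > α = 0.1, we fail to reject H₀.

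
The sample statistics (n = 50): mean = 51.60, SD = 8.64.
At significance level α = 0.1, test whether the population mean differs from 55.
One-sample t-test:
H₀: μ = 55
H₁: μ ≠ 55
df = n - 1 = 49
t = (x̄ - μ₀) / (s/√n) = (51.60 - 55) / (8.64/√50) = -2.783
p-value = 0.0076

Since p-value < α = 0.1, we reject H₀.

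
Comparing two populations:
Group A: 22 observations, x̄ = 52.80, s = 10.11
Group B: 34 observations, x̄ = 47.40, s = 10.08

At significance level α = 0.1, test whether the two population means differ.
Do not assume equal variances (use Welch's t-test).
Welch's two-sample t-test:
H₀: μ₁ = μ₂
H₁: μ₁ ≠ μ₂
s₁²/n₁ = 10.11²/22 = 4.6460,  s₂²/n₂ = 10.08²/34 = 2.9884
SE = √(s₁²/n₁ + s₂²/n₂) = √(4.6460 + 2.9884) = 2.7630
df (Welch-Satterthwaite) = (s₁²/n₁ + s₂²/n₂)² / [(s₁²/n₁)²/(n₁-1) + (s₂²/n₂)²/(n₂-1)] ≈ 44.89
t = (x̄₁ - x̄₂) / SE = (52.80 - 47.40) / 2.7630 = 5.40 / 2.7630 = 1.954
p-value = 0.0569

Since p-value < α = 0.1, we reject H₀.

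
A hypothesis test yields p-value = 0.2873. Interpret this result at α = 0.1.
Since p = 0.2873 > α = 0.1, fail to reject H₀.
There is insufficient evidence to reject the null hypothesis; the result is not statistically significant at the 0.1 level.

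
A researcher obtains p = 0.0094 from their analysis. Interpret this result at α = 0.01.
Since p = 0.0094 < α = 0.01, reject H₀.
There is sufficient evidence to reject the null hypothesis; the result is statistically significant at the 0.01 level.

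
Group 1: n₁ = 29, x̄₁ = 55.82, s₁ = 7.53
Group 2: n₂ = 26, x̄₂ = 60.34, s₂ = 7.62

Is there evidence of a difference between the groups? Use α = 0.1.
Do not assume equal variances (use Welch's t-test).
Welch's two-sample t-test:
H₀: μ₁ = μ₂
H₁: μ₁ ≠ μ₂
s₁²/n₁ = 7.53²/29 = 1.9552,  s₂²/n₂ = 7.62²/26 = 2.2332
SE = √(s₁²/n₁ + s₂²/n₂) = √(1.9552 + 2.2332) = 2.0466
df (Welch-Satterthwaite) = (s₁²/n₁ + s₂²/n₂)² / [(s₁²/n₁)²/(n₁-1) + (s₂²/n₂)²/(n₂-1)] ≈ 52.21
t = (x̄₁ - x̄₂) / SE = (55.82 - 60.34) / 2.0466 = -4.52 / 2.0466 = -2.209
p-value = 0.0316

Since p-value < α = 0.1, we reject H₀.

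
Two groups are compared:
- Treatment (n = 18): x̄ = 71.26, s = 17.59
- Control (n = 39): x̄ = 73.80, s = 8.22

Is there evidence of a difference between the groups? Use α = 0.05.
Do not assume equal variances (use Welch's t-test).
Welch's two-sample t-test:
H₀: μ₁ = μ₂
H₁: μ₁ ≠ μ₂
s₁²/n₁ = 17.59²/18 = 17.1893,  s₂²/n₂ = 8.22²/39 = 1.7325
SE = √(s₁²/n₁ + s₂²/n₂) = √(17.1893 + 1.7325) = 4.3499
df (Welch-Satterthwaite) = (s₁²/n₁ + s₂²/n₂)² / [(s₁²/n₁)²/(n₁-1) + (s₂²/n₂)²/(n₂-1)] ≈ 20.51
t = (x̄₁ - x̄₂) / SE = (71.26 - 73.80) / 4.3499 = -2.54 / 4.3499 = -0.584
p-value = 0.5656

Since p-value > α = 0.05, we fail to reject H₀.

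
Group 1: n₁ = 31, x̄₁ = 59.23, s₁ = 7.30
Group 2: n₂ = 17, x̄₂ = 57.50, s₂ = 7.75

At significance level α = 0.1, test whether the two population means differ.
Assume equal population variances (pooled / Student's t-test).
Student's two-sample t-test (equal variances):
H₀: μ₁ = μ₂
H₁: μ₁ ≠ μ₂
df = n₁ + n₂ - 2 = 46
Pooled variance s_p² = [(n₁-1)s₁² + (n₂-1)s₂²] / (n₁ + n₂ - 2) = [(30)(7.30²) + (16)(7.75²)] / 46 = 55.6457
SE = √(s_p²(1/n₁ + 1/n₂)) = √(55.6457 × (1/31 + 1/17)) = 2.2513
t = (x̄₁ - x̄₂) / SE = (59.23 - 57.50) / 2.2513 = 1.73 / 2.2513 = 0.768
p-value = 0.4461

Since p-value > α = 0.1, we fail to reject H₀.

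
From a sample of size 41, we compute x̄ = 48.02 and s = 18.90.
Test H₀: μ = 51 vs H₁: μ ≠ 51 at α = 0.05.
One-sample t-test:
H₀: μ = 51
H₁: μ ≠ 51
df = n - 1 = 40
t = (x̄ - μ₀) / (s/√n) = (48.02 - 51) / (18.90/√41) = -1.010
p-value = 0.3188

Since p-value > α = 0.05, we fail to reject H₀.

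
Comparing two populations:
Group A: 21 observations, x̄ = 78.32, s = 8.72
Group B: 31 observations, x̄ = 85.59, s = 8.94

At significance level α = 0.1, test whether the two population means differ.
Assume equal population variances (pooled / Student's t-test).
Student's two-sample t-test (equal variances):
H₀: μ₁ = μ₂
H₁: μ₁ ≠ μ₂
df = n₁ + n₂ - 2 = 50
Pooled variance s_p² = [(n₁-1)s₁² + (n₂-1)s₂²] / (n₁ + n₂ - 2) = [(20)(8.72²) + (30)(8.94²)] / 50 = 78.3695
SE = √(s_p²(1/n₁ + 1/n₂)) = √(78.3695 × (1/21 + 1/31)) = 2.5020
t = (x̄₁ - x̄₂) / SE = (78.32 - 85.59) / 2.5020 = -7.27 / 2.5020 = -2.906
p-value = 0.0054

Since p-value < α = 0.1, we reject H₀.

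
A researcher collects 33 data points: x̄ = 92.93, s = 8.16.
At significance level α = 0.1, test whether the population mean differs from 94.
One-sample t-test:
H₀: μ = 94
H₁: μ ≠ 94
df = n - 1 = 32
t = (x̄ - μ₀) / (s/√n) = (92.93 - 94) / (8.16/√33) = -0.753
p-value = 0.4568

Since p-value > α = 0.1, we fail to reject H₀.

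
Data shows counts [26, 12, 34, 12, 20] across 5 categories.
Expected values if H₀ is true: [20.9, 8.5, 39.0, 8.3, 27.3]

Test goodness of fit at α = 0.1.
Chi-square goodness of fit test:
H₀: observed counts match expected distribution
H₁: observed counts differ from expected distribution
df = k - 1 = 4
χ² = Σ(O - E)²/E
   = (26 - 20.9)²/20.9 + (12 - 8.5)²/8.5 + (34 - 39.0)²/39.0 + (12 - 8.3)²/8.3 + (20 - 27.3)²/27.3
   = 1.244 + 1.441 + 0.641 + 1.649 + 1.952
   = 6.93
p-value = 0.1397

Since p-value > α = 0.1, we fail to reject H₀.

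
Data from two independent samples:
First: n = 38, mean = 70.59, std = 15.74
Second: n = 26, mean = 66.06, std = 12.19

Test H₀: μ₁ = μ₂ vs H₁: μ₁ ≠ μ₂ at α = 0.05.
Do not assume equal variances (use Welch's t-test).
Welch's two-sample t-test:
H₀: μ₁ = μ₂
H₁: μ₁ ≠ μ₂
s₁²/n₁ = 15.74²/38 = 6.5197,  s₂²/n₂ = 12.19²/26 = 5.7152
SE = √(s₁²/n₁ + s₂²/n₂) = √(6.5197 + 5.7152) = 3.4978
df (Welch-Satterthwaite) = (s₁²/n₁ + s₂²/n₂)² / [(s₁²/n₁)²/(n₁-1) + (s₂²/n₂)²/(n₂-1)] ≈ 60.97
t = (x̄₁ - x̄₂) / SE = (70.59 - 66.06) / 3.4978 = 4.53 / 3.4978 = 1.295
p-value = 0.2002

Since p-value > α = 0.05, we fail to reject H₀.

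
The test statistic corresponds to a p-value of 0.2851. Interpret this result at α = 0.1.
Since p = 0.2851 > α = 0.1, fail to reject H₀.
There is insufficient evidence to reject the null hypothesis; the result is not statistically significant at the 0.1 level.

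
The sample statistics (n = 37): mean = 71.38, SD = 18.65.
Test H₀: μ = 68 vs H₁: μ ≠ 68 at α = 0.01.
One-sample t-test:
H₀: μ = 68
H₁: μ ≠ 68
df = n - 1 = 36
t = (x̄ - μ₀) / (s/√n) = (71.38 - 68) / (18.65/√37) = 1.102
p-value = 0.2776

Since p-value > α = 0.01, we fail to reject H₀.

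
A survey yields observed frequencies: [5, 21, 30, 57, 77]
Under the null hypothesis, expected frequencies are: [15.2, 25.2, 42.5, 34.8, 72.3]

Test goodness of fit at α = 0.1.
Chi-square goodness of fit test:
H₀: observed counts match expected distribution
H₁: observed counts differ from expected distribution
df = k - 1 = 4
χ² = Σ(O - E)²/E
   = (5 - 15.2)²/15.2 + (21 - 25.2)²/25.2 + (30 - 42.5)²/42.5 + (57 - 34.8)²/34.8 + (77 - 72.3)²/72.3
   = 6.845 + 0.700 + 3.676 + 14.162 + 0.306
   = 25.69
p-value < 0.0001

Since p-value < α = 0.1, we reject H₀.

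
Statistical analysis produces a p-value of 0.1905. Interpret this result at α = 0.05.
Since p = 0.1905 > α = 0.05, fail to reject H₀.
There is insufficient evidence to reject the null hypothesis; the result is not statistically significant at the 0.05 level.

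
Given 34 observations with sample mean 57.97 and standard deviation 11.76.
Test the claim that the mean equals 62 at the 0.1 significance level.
One-sample t-test:
H₀: μ = 62
H₁: μ ≠ 62
df = n - 1 = 33
t = (x̄ - μ₀) / (s/√n) = (57.97 - 62) / (11.76/√34) = -1.998
p-value = 0.0540

Since p-value < α = 0.1, we reject H₀.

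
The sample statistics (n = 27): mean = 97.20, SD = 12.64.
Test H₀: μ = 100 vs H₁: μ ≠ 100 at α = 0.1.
One-sample t-test:
H₀: μ = 100
H₁: μ ≠ 100
df = n - 1 = 26
t = (x̄ - μ₀) / (s/√n) = (97.20 - 100) / (12.64/√27) = -1.151
p-value = 0.2602

Since p-value > α = 0.1, we fail to reject H₀.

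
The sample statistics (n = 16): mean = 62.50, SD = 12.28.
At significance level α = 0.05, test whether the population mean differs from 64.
One-sample t-test:
H₀: μ = 64
H₁: μ ≠ 64
df = n - 1 = 15
t = (x̄ - μ₀) / (s/√n) = (62.50 - 64) / (12.28/√16) = -0.489
p-value = 0.6322

Since p-value > α = 0.05, we fail to reject H₀.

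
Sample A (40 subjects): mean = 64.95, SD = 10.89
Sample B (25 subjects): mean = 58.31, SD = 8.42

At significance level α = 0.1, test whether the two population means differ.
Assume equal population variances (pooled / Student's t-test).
Student's two-sample t-test (equal variances):
H₀: μ₁ = μ₂
H₁: μ₁ ≠ μ₂
df = n₁ + n₂ - 2 = 63
Pooled variance s_p² = [(n₁-1)s₁² + (n₂-1)s₂²] / (n₁ + n₂ - 2) = [(39)(10.89²) + (24)(8.42²)] / 63 = 100.4223
SE = √(s_p²(1/n₁ + 1/n₂)) = √(100.4223 × (1/40 + 1/25)) = 2.5549
t = (x̄₁ - x̄₂) / SE = (64.95 - 58.31) / 2.5549 = 6.64 / 2.5549 = 2.599
p-value = 0.0116

Since p-value < α = 0.1, we reject H₀.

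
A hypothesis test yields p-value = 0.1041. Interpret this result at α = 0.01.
Since p = 0.1041 > α = 0.01, fail to reject H₀.
There is insufficient evidence to reject the null hypothesis; the result is not statistically significant at the 0.01 level.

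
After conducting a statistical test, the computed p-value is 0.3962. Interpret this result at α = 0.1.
Since p = 0.3962 > α = 0.1, fail to reject H₀.
There is insufficient evidence to reject the null hypothesis; the result is not statistically significant at the 0.1 level.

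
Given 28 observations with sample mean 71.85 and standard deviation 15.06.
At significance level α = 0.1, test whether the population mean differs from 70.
One-sample t-test:
H₀: μ = 70
H₁: μ ≠ 70
df = n - 1 = 27
t = (x̄ - μ₀) / (s/√n) = (71.85 - 70) / (15.06/√28) = 0.650
p-value = 0.5212

Since p-value > α = 0.1, we fail to reject H₀.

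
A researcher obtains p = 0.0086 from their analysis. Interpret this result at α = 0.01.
Since p = 0.0086 < α = 0.01, reject H₀.
There is sufficient evidence to reject the null hypothesis; the result is statistically significant at the 0.01 level.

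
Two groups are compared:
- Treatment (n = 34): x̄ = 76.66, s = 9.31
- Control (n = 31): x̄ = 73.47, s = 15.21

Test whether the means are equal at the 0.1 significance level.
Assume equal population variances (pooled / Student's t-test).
Student's two-sample t-test (equal variances):
H₀: μ₁ = μ₂
H₁: μ₁ ≠ μ₂
df = n₁ + n₂ - 2 = 63
Pooled variance s_p² = [(n₁-1)s₁² + (n₂-1)s₂²] / (n₁ + n₂ - 2) = [(33)(9.31²) + (30)(15.21²)] / 63 = 155.5656
SE = √(s_p²(1/n₁ + 1/n₂)) = √(155.5656 × (1/34 + 1/31)) = 3.0974
t = (x̄₁ - x̄₂) / SE = (76.66 - 73.47) / 3.0974 = 3.19 / 3.0974 = 1.030
p-value = 0.3070

Since p-value > α = 0.1, we fail to reject H₀.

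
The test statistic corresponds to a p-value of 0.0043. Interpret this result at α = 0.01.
Since p = 0.0043 < α = 0.01, reject H₀.
There is sufficient evidence to reject the null hypothesis; the result is statistically significant at the 0.01 level.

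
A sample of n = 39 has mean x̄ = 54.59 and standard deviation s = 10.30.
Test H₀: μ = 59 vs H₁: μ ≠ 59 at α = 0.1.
One-sample t-test:
H₀: μ = 59
H₁: μ ≠ 59
df = n - 1 = 38
t = (x̄ - μ₀) / (s/√n) = (54.59 - 59) / (10.30/√39) = -2.674
p-value = 0.0110

Since p-value < α = 0.1, we reject H₀.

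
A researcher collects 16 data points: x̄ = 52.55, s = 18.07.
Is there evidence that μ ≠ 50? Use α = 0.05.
One-sample t-test:
H₀: μ = 50
H₁: μ ≠ 50
df = n - 1 = 15
t = (x̄ - μ₀) / (s/√n) = (52.55 - 50) / (18.07/√16) = 0.564
p-value = 0.5808

Since p-value > α = 0.05, we fail to reject H₀.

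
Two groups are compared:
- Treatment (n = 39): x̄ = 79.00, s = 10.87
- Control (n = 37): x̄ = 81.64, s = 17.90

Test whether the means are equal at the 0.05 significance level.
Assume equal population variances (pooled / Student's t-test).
Student's two-sample t-test (equal variances):
H₀: μ₁ = μ₂
H₁: μ₁ ≠ μ₂
df = n₁ + n₂ - 2 = 74
Pooled variance s_p² = [(n₁-1)s₁² + (n₂-1)s₂²] / (n₁ + n₂ - 2) = [(38)(10.87²) + (36)(17.90²)] / 74 = 216.5503
SE = √(s_p²(1/n₁ + 1/n₂)) = √(216.5503 × (1/39 + 1/37)) = 3.3772
t = (x̄₁ - x̄₂) / SE = (79.00 - 81.64) / 3.3772 = -2.64 / 3.3772 = -0.782
p-value = 0.4369

Since p-value > α = 0.05, we fail to reject H₀.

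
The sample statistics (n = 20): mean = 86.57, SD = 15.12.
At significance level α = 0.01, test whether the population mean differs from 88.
One-sample t-test:
H₀: μ = 88
H₁: μ ≠ 88
df = n - 1 = 19
t = (x̄ - μ₀) / (s/√n) = (86.57 - 88) / (15.12/√20) = -0.423
p-value = 0.6771

Since p-value > α = 0.01, we fail to reject H₀.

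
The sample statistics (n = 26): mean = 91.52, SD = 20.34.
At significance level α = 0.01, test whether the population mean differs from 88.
One-sample t-test:
H₀: μ = 88
H₁: μ ≠ 88
df = n - 1 = 25
t = (x̄ - μ₀) / (s/√n) = (91.52 - 88) / (20.34/√26) = 0.882
p-value = 0.3860

Since p-value > α = 0.01, we fail to reject H₀.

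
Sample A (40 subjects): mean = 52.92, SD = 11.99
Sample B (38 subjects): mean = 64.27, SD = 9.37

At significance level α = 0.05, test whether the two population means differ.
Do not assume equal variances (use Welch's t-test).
Welch's two-sample t-test:
H₀: μ₁ = μ₂
H₁: μ₁ ≠ μ₂
s₁²/n₁ = 11.99²/40 = 3.5940,  s₂²/n₂ = 9.37²/38 = 2.3104
SE = √(s₁²/n₁ + s₂²/n₂) = √(3.5940 + 2.3104) = 2.4299
df (Welch-Satterthwaite) = (s₁²/n₁ + s₂²/n₂)² / [(s₁²/n₁)²/(n₁-1) + (s₂²/n₂)²/(n₂-1)] ≈ 73.32
t = (x̄₁ - x̄₂) / SE = (52.92 - 64.27) / 2.4299 = -11.35 / 2.4299 = -4.671
p-value < 0.0001

Since p-value < α = 0.05, we reject H₀.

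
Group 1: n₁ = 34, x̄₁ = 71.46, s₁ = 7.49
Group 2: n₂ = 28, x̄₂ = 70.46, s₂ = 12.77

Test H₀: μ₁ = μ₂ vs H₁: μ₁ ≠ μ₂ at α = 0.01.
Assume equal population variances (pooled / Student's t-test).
Student's two-sample t-test (equal variances):
H₀: μ₁ = μ₂
H₁: μ₁ ≠ μ₂
df = n₁ + n₂ - 2 = 60
Pooled variance s_p² = [(n₁-1)s₁² + (n₂-1)s₂²] / (n₁ + n₂ - 2) = [(33)(7.49²) + (27)(12.77²)] / 60 = 104.2379
SE = √(s_p²(1/n₁ + 1/n₂)) = √(104.2379 × (1/34 + 1/28)) = 2.6055
t = (x̄₁ - x̄₂) / SE = (71.46 - 70.46) / 2.6055 = 1.00 / 2.6055 = 0.384
p-value = 0.7025

Since p-value > α = 0.01, we fail to reject H₀.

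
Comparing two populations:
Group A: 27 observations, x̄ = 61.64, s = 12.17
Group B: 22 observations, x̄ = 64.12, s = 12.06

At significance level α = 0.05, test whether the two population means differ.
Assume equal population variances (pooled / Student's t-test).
Student's two-sample t-test (equal variances):
H₀: μ₁ = μ₂
H₁: μ₁ ≠ μ₂
df = n₁ + n₂ - 2 = 47
Pooled variance s_p² = [(n₁-1)s₁² + (n₂-1)s₂²] / (n₁ + n₂ - 2) = [(26)(12.17²) + (21)(12.06²)] / 47 = 146.9180
SE = √(s_p²(1/n₁ + 1/n₂)) = √(146.9180 × (1/27 + 1/22)) = 3.4813
t = (x̄₁ - x̄₂) / SE = (61.64 - 64.12) / 3.4813 = -2.48 / 3.4813 = -0.712
p-value = 0.4798

Since p-value > α = 0.05, we fail to reject H₀.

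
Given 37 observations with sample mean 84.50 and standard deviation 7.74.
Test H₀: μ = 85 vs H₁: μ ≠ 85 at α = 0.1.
One-sample t-test:
H₀: μ = 85
H₁: μ ≠ 85
df = n - 1 = 36
t = (x̄ - μ₀) / (s/√n) = (84.50 - 85) / (7.74/√37) = -0.393
p-value = 0.6967

Since p-value > α = 0.1, we fail to reject H₀.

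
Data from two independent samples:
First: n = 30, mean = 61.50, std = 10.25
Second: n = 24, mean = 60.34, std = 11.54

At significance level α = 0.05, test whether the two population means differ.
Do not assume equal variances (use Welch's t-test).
Welch's two-sample t-test:
H₀: μ₁ = μ₂
H₁: μ₁ ≠ μ₂
s₁²/n₁ = 10.25²/30 = 3.5021,  s₂²/n₂ = 11.54²/24 = 5.5488
SE = √(s₁²/n₁ + s₂²/n₂) = √(3.5021 + 5.5488) = 3.0085
df (Welch-Satterthwaite) = (s₁²/n₁ + s₂²/n₂)² / [(s₁²/n₁)²/(n₁-1) + (s₂²/n₂)²/(n₂-1)] ≈ 46.50
t = (x̄₁ - x̄₂) / SE = (61.50 - 60.34) / 3.0085 = 1.16 / 3.0085 = 0.386
p-value = 0.7016

Since p-value > α = 0.05, we fail to reject H₀.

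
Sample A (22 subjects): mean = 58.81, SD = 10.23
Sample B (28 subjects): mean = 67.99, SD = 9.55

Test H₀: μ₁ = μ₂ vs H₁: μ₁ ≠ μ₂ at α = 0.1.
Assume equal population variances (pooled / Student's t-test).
Student's two-sample t-test (equal variances):
H₀: μ₁ = μ₂
H₁: μ₁ ≠ μ₂
df = n₁ + n₂ - 2 = 48
Pooled variance s_p² = [(n₁-1)s₁² + (n₂-1)s₂²] / (n₁ + n₂ - 2) = [(21)(10.23²) + (27)(9.55²)] / 48 = 97.0871
SE = √(s_p²(1/n₁ + 1/n₂)) = √(97.0871 × (1/22 + 1/28)) = 2.8072
t = (x̄₁ - x̄₂) / SE = (58.81 - 67.99) / 2.8072 = -9.18 / 2.8072 = -3.270
p-value = 0.0020

Since p-value < α = 0.1, we reject H₀.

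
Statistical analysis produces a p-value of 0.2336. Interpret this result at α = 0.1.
Since p = 0.2336 > α = 0.1, fail to reject H₀.
There is insufficient evidence to reject the null hypothesis; the result is not statistically significant at the 0.1 level.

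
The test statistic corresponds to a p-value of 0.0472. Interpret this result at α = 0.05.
Since p = 0.0472 < α = 0.05, reject H₀.
There is sufficient evidence to reject the null hypothesis; the result is statistically significant at the 0.05 level.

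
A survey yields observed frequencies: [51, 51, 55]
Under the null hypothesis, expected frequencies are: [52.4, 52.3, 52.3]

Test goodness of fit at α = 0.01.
Chi-square goodness of fit test:
H₀: observed counts match expected distribution
H₁: observed counts differ from expected distribution
df = k - 1 = 2
χ² = Σ(O - E)²/E
   = (51 - 52.4)²/52.4 + (51 - 52.3)²/52.3 + (55 - 52.3)²/52.3
   = 0.037 + 0.032 + 0.139
   = 0.21
p-value = 0.9007

Since p-value > α = 0.01, we fail to reject H₀.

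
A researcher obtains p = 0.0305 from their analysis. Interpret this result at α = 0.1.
Since p = 0.0305 < α = 0.1, reject H₀.
There is sufficient evidence to reject the null hypothesis; the result is statistically significant at the 0.1 level.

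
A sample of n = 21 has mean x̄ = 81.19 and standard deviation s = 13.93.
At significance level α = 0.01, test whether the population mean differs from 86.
One-sample t-test:
H₀: μ = 86
H₁: μ ≠ 86
df = n - 1 = 20
t = (x̄ - μ₀) / (s/√n) = (81.19 - 86) / (13.93/√21) = -1.582
p-value = 0.1293

Since p-value > α = 0.01, we fail to reject H₀.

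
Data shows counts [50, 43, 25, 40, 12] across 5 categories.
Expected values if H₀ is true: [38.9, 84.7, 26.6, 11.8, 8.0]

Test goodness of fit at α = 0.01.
Chi-square goodness of fit test:
H₀: observed counts match expected distribution
H₁: observed counts differ from expected distribution
df = k - 1 = 4
χ² = Σ(O - E)²/E
   = (50 - 38.9)²/38.9 + (43 - 84.7)²/84.7 + (25 - 26.6)²/26.6 + (40 - 11.8)²/11.8 + (12 - 8.0)²/8.0
   = 3.167 + 20.530 + 0.096 + 67.393 + 2.000
   = 93.19
p-value < 0.0001

Since p-value < α = 0.01, we reject H₀.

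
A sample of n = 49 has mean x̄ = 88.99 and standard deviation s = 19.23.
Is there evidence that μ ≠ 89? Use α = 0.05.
One-sample t-test:
H₀: μ = 89
H₁: μ ≠ 89
df = n - 1 = 48
t = (x̄ - μ₀) / (s/√n) = (88.99 - 89) / (19.23/√49) = -0.004
p-value = 0.9971

Since p-value > α = 0.05, we fail to reject H₀.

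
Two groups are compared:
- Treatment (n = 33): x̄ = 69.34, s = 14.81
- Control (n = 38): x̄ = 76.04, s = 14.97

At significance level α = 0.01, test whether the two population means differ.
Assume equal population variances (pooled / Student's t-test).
Student's two-sample t-test (equal variances):
H₀: μ₁ = μ₂
H₁: μ₁ ≠ μ₂
df = n₁ + n₂ - 2 = 69
Pooled variance s_p² = [(n₁-1)s₁² + (n₂-1)s₂²] / (n₁ + n₂ - 2) = [(32)(14.81²) + (37)(14.97²)] / 69 = 221.8911
SE = √(s_p²(1/n₁ + 1/n₂)) = √(221.8911 × (1/33 + 1/38)) = 3.5445
t = (x̄₁ - x̄₂) / SE = (69.34 - 76.04) / 3.5445 = -6.70 / 3.5445 = -1.890
p-value = 0.0629

Since p-value > α = 0.01, we fail to reject H₀.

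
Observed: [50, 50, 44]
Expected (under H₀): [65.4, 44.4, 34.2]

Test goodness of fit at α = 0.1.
Chi-square goodness of fit test:
H₀: observed counts match expected distribution
H₁: observed counts differ from expected distribution
df = k - 1 = 2
χ² = Σ(O - E)²/E
   = (50 - 65.4)²/65.4 + (50 - 44.4)²/44.4 + (44 - 34.2)²/34.2
   = 3.626 + 0.706 + 2.808
   = 7.14
p-value = 0.0281

Since p-value < α = 0.1, we reject H₀.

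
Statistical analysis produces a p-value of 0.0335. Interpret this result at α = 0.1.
Since p = 0.0335 < α = 0.1, reject H₀.
There is sufficient evidence to reject the null hypothesis; the result is statistically significant at the 0.1 level.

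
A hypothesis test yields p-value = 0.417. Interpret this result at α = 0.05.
Since p = 0.417 > α = 0.05, fail to reject H₀.
There is insufficient evidence to reject the null hypothesis; the result is not statistically significant at the 0.05 level.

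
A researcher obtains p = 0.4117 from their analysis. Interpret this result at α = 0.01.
Since p = 0.4117 > α = 0.01, fail to reject H₀.
There is insufficient evidence to reject the null hypothesis; the result is not statistically significant at the 0.01 level.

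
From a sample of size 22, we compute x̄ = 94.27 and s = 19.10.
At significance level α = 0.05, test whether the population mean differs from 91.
One-sample t-test:
H₀: μ = 91
H₁: μ ≠ 91
df = n - 1 = 21
t = (x̄ - μ₀) / (s/√n) = (94.27 - 91) / (19.10/√22) = 0.803
p-value = 0.4310

Since p-value > α = 0.05, we fail to reject H₀.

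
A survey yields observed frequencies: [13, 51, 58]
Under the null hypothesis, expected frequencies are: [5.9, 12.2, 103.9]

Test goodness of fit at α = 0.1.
Chi-square goodness of fit test:
H₀: observed counts match expected distribution
H₁: observed counts differ from expected distribution
df = k - 1 = 2
χ² = Σ(O - E)²/E
   = (13 - 5.9)²/5.9 + (51 - 12.2)²/12.2 + (58 - 103.9)²/103.9
   = 8.544 + 123.397 + 20.277
   = 152.22
p-value < 0.0001

Since p-value < α = 0.1, we reject H₀.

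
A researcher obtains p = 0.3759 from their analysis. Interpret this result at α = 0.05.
Since p = 0.3759 > α = 0.05, fail to reject H₀.
There is insufficient evidence to reject the null hypothesis; the result is not statistically significant at the 0.05 level.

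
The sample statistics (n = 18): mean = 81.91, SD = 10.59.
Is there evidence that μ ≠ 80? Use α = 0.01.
One-sample t-test:
H₀: μ = 80
H₁: μ ≠ 80
df = n - 1 = 17
t = (x̄ - μ₀) / (s/√n) = (81.91 - 80) / (10.59/√18) = 0.765
p-value = 0.4546

Since p-value > α = 0.01, we fail to reject H₀.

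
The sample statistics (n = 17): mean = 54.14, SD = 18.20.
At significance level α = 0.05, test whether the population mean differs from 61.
One-sample t-test:
H₀: μ = 61
H₁: μ ≠ 61
df = n - 1 = 16
t = (x̄ - μ₀) / (s/√n) = (54.14 - 61) / (18.20/√17) = -1.554
p-value = 0.1397

Since p-value > α = 0.05, we fail to reject H₀.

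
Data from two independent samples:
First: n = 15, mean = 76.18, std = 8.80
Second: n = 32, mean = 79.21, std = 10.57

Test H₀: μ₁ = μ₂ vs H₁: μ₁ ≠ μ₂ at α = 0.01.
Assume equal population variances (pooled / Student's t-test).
Student's two-sample t-test (equal variances):
H₀: μ₁ = μ₂
H₁: μ₁ ≠ μ₂
df = n₁ + n₂ - 2 = 45
Pooled variance s_p² = [(n₁-1)s₁² + (n₂-1)s₂²] / (n₁ + n₂ - 2) = [(14)(8.80²) + (31)(10.57²)] / 45 = 101.0585
SE = √(s_p²(1/n₁ + 1/n₂)) = √(101.0585 × (1/15 + 1/32)) = 3.1457
t = (x̄₁ - x̄₂) / SE = (76.18 - 79.21) / 3.1457 = -3.03 / 3.1457 = -0.963
p-value = 0.3406

Since p-value > α = 0.01, we fail to reject H₀.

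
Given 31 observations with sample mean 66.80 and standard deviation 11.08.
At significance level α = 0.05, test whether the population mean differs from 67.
One-sample t-test:
H₀: μ = 67
H₁: μ ≠ 67
df = n - 1 = 30
t = (x̄ - μ₀) / (s/√n) = (66.80 - 67) / (11.08/√31) = -0.101
p-value = 0.9206

Since p-value > α = 0.05, we fail to reject H₀.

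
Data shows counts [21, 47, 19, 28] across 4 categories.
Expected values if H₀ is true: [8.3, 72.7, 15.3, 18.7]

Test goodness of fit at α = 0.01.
Chi-square goodness of fit test:
H₀: observed counts match expected distribution
H₁: observed counts differ from expected distribution
df = k - 1 = 3
χ² = Σ(O - E)²/E
   = (21 - 8.3)²/8.3 + (47 - 72.7)²/72.7 + (19 - 15.3)²/15.3 + (28 - 18.7)²/18.7
   = 19.433 + 9.085 + 0.895 + 4.625
   = 34.04
p-value < 0.0001

Since p-value < α = 0.01, we reject H₀.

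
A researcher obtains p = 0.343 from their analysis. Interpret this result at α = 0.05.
Since p = 0.343 > α = 0.05, fail to reject H₀.
There is insufficient evidence to reject the null hypothesis; the result is not statistically significant at the 0.05 level.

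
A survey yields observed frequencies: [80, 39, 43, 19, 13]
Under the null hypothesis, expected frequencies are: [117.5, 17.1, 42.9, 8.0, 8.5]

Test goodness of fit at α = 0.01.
Chi-square goodness of fit test:
H₀: observed counts match expected distribution
H₁: observed counts differ from expected distribution
df = k - 1 = 4
χ² = Σ(O - E)²/E
   = (80 - 117.5)²/117.5 + (39 - 17.1)²/17.1 + (43 - 42.9)²/42.9 + (19 - 8.0)²/8.0 + (13 - 8.5)²/8.5
   = 11.968 + 28.047 + 0.000 + 15.125 + 2.382
   = 57.52
p-value < 0.0001

Since p-value < α = 0.01, we reject H₀.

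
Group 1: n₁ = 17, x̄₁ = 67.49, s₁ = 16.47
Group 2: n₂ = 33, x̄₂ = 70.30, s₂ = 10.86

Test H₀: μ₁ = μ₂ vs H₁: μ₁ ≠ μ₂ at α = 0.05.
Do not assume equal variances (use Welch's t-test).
Welch's two-sample t-test:
H₀: μ₁ = μ₂
H₁: μ₁ ≠ μ₂
s₁²/n₁ = 16.47²/17 = 15.9565,  s₂²/n₂ = 10.86²/33 = 3.5739
SE = √(s₁²/n₁ + s₂²/n₂) = √(15.9565 + 3.5739) = 4.4193
df (Welch-Satterthwaite) = (s₁²/n₁ + s₂²/n₂)² / [(s₁²/n₁)²/(n₁-1) + (s₂²/n₂)²/(n₂-1)] ≈ 23.38
t = (x̄₁ - x̄₂) / SE = (67.49 - 70.30) / 4.4193 = -2.81 / 4.4193 = -0.636
p-value = 0.5311

Since p-value > α = 0.05, we fail to reject H₀.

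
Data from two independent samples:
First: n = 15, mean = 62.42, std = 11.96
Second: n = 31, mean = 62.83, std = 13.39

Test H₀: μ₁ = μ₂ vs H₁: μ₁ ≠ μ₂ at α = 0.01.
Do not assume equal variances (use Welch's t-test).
Welch's two-sample t-test:
H₀: μ₁ = μ₂
H₁: μ₁ ≠ μ₂
s₁²/n₁ = 11.96²/15 = 9.5361,  s₂²/n₂ = 13.39²/31 = 5.7836
SE = √(s₁²/n₁ + s₂²/n₂) = √(9.5361 + 5.7836) = 3.9140
df (Welch-Satterthwaite) = (s₁²/n₁ + s₂²/n₂)² / [(s₁²/n₁)²/(n₁-1) + (s₂²/n₂)²/(n₂-1)] ≈ 30.84
t = (x̄₁ - x̄₂) / SE = (62.42 - 62.83) / 3.9140 = -0.41 / 3.9140 = -0.105
p-value = 0.9173

Since p-value > α = 0.01, we fail to reject H₀.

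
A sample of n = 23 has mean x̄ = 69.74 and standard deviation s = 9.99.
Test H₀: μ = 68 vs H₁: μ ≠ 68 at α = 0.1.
One-sample t-test:
H₀: μ = 68
H₁: μ ≠ 68
df = n - 1 = 22
t = (x̄ - μ₀) / (s/√n) = (69.74 - 68) / (9.99/√23) = 0.835
p-value = 0.4125

Since p-value > α = 0.1, we fail to reject H₀.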